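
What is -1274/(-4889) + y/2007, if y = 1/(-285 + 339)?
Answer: 138078461/529860042 ≈ 0.26059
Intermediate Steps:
y = 1/54 ≈ 0.018519
-1274/(-4889) + y/2007 = -1274/(-4889) + (1/54)/2007 = -1274*(-1/4889) + (1/54)*(1/2007) = 1274/4889 + 1/108378 = 138078461/529860042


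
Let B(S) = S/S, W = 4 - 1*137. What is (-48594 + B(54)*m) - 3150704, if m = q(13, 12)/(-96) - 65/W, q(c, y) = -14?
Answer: -20424314381/6384 ≈ -3.1993e+6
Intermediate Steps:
W = -133 (W = 4 - 137 = -133)
m = 4051/6384 (m = -14/(-96) - 65/(-133) = -14*(-1/96) - 65*(-1/133) = 7/48 + 65/133 = 4051/6384 ≈ 0.63455)
B(S) = 1
(-48594 + B(54)*m) - 3150704 = (-48594 + 1*(4051/6384)) - 3150704 = (-48594 + 4051/6384) - 3150704 = -310220045/6384 - 3150704 = -20424314381/6384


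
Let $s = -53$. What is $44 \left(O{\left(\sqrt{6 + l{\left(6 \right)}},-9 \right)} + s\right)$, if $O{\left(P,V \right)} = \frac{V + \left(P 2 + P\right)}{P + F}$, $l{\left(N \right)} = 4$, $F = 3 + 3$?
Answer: $- \frac{32164}{13} + \frac{594 \sqrt{10}}{13} \approx -2329.7$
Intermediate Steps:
$F = 6$
$O{\left(P,V \right)} = \frac{V + 3 P}{6 + P}$ ($O{\left(P,V \right)} = \frac{V + \left(P 2 + P\right)}{P + 6} = \frac{V + \left(2 P + P\right)}{6 + P} = \frac{V + 3 P}{6 + P}$)
$44 \left(O{\left(\sqrt{6 + l{\left(6 \right)}},-9 \right)} + s\right) = 44 \left(\frac{-9 + 3 \sqrt{6 + 4}}{6 + \sqrt{6 + 4}} - 53\right) = 44 \left(\frac{-9 + 3 \sqrt{10}}{6 + \sqrt{10}} - 53\right) = 44 \left(-53 + \frac{-9 + 3 \sqrt{10}}{6 + \sqrt{10}}\right) = -2332 + \frac{44 \left(-9 + 3 \sqrt{10}\right)}{6 + \sqrt{10}}$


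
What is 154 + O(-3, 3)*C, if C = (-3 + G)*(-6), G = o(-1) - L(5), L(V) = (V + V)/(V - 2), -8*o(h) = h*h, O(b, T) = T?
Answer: 1081/4 ≈ 270.25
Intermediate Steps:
o(h) = -h²/8 (o(h) = -h*h/8 = -h²/8)
L(V) = 2*V/(-2 + V) (L(V) = (2*V)/(-2 + V) = 2*V/(-2 + V))
G = -83/24 (G = -⅛*(-1)² - 2*5/(-2 + 5) = -⅛*1 - 2*5/3 = -⅛ - 2*5/3 = -⅛ - 1*10/3 = -⅛ - 10/3 = -83/24 ≈ -3.4583)
C = 155/4 (C = (-3 - 83/24)*(-6) = -155/24*(-6) = 155/4 ≈ 38.750)
154 + O(-3, 3)*C = 154 + 3*(155/4) = 154 + 465/4 = 1081/4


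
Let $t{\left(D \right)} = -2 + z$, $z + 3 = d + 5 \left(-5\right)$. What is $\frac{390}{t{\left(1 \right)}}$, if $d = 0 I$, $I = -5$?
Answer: $-13$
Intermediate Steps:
$d = 0$ ($d = 0 \left(-5\right) = 0$)
$z = -28$ ($z = -3 + \left(0 + 5 \left(-5\right)\right) = -3 + \left(0 - 25\right) = -3 - 25 = -28$)
$t{\left(D \right)} = -30$ ($t{\left(D \right)} = -2 - 28 = -30$)
$\frac{390}{t{\left(1 \right)}} = \frac{390}{-30} = 390 \left(- \frac{1}{30}\right) = -13$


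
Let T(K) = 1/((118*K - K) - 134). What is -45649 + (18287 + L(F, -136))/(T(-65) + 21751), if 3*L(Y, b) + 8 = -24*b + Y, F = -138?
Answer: -23051975114155/504992964 ≈ -45648.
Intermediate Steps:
T(K) = 1/(-134 + 117*K) (T(K) = 1/(117*K - 134) = 1/(-134 + 117*K))
L(Y, b) = -8/3 - 8*b + Y/3 (L(Y, b) = -8/3 + (-24*b + Y)/3 = -8/3 + (Y - 24*b)/3 = -8/3 + (-8*b + Y/3) = -8/3 - 8*b + Y/3)
-45649 + (18287 + L(F, -136))/(T(-65) + 21751) = -45649 + (18287 + (-8/3 - 8*(-136) + (1/3)*(-138)))/(1/(-134 + 117*(-65)) + 21751) = -45649 + (18287 + (-8/3 + 1088 - 46))/(1/(-134 - 7605) + 21751) = -45649 + (18287 + 3118/3)/(1/(-7739) + 21751) = -45649 + 57979/(3*(-1/7739 + 21751)) = -45649 + 57979/(3*(168330988/7739)) = -45649 + (57979/3)*(7739/168330988) = -45649 + 448699481/504992964 = -23051975114155/504992964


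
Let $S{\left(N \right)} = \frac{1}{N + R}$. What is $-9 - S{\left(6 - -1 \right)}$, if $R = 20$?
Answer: $- \frac{244}{27} \approx -9.037$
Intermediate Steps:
$S{\left(N \right)} = \frac{1}{20 + N}$ ($S{\left(N \right)} = \frac{1}{N + 20} = \frac{1}{20 + N}$)
$-9 - S{\left(6 - -1 \right)} = -9 - \frac{1}{20 + \left(6 - -1\right)} = -9 - \frac{1}{20 + \left(6 + 1\right)} = -9 - \frac{1}{20 + 7} = -9 - \frac{1}{27} = - \frac{244}{27}$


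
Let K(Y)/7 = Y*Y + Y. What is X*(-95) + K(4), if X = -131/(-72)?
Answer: -2365/72 ≈ -32.847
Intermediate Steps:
K(Y) = 7*Y + 7*Y**2 (K(Y) = 7*(Y*Y + Y) = 7*(Y**2 + Y) = 7*(Y + Y**2) = 7*Y + 7*Y**2)
X = 131/72 (X = -131*(-1/72) = 131/72 ≈ 1.8194)
X*(-95) + K(4) = (131/72)*(-95) + 7*4*(1 + 4) = -12445/72 + 7*4*5 = -12445/72 + 140 = -2365/72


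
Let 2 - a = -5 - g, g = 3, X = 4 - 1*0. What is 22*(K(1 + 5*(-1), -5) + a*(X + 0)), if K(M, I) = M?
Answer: 792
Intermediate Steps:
X = 4 (X = 4 + 0 = 4)
a = 10 (a = 2 - (-5 - 1*3) = 2 - (-5 - 3) = 2 - 1*(-8) = 2 + 8 = 10)
22*(K(1 + 5*(-1), -5) + a*(X + 0)) = 22*((1 + 5*(-1)) + 10*(4 + 0)) = 22*((1 - 5) + 10*4) = 22*(-4 + 40) = 22*36 = 792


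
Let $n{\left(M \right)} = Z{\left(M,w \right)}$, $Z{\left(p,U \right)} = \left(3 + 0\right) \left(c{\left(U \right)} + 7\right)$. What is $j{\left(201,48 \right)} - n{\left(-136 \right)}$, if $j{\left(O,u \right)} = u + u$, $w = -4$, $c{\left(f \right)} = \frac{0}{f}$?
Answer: $75$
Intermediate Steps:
$c{\left(f \right)} = 0$
$Z{\left(p,U \right)} = 21$ ($Z{\left(p,U \right)} = \left(3 + 0\right) \left(0 + 7\right) = 3 \cdot 7 = 21$)
$n{\left(M \right)} = 21$
$j{\left(O,u \right)} = 2 u$
$j{\left(201,48 \right)} - n{\left(-136 \right)} = 2 \cdot 48 - 21 = 96 - 21 = 75$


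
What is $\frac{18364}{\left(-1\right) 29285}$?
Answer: $- \frac{18364}{29285} \approx -0.62708$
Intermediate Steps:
$\frac{18364}{\left(-1\right) 29285} = \frac{18364}{-29285} = 18364 \left(- \frac{1}{29285}\right) = - \frac{18364}{29285}$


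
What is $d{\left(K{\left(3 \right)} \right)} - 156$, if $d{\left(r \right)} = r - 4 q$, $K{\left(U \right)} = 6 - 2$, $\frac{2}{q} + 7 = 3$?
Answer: $-150$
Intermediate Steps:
$q = - \frac{1}{2}$ ($q = \frac{2}{-7 + 3} = \frac{2}{-4} = 2 \left(- \frac{1}{4}\right) = - \frac{1}{2} \approx -0.5$)
$K{\left(U \right)} = 4$ ($K{\left(U \right)} = 6 - 2 = 4$)
$d{\left(r \right)} = 2 + r$ ($d{\left(r \right)} = r - -2 = r + 2 = 2 + r$)
$d{\left(K{\left(3 \right)} \right)} - 156 = \left(2 + 4\right) - 156 = 6 - 156 = -150$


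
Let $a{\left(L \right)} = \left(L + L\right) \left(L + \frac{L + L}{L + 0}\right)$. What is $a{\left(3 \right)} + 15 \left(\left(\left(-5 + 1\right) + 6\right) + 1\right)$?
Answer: $75$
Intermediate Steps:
$a{\left(L \right)} = 2 L \left(2 + L\right)$ ($a{\left(L \right)} = 2 L \left(L + \frac{2 L}{L}\right) = 2 L \left(L + 2\right) = 2 L \left(2 + L\right)$)
$a{\left(3 \right)} + 15 \left(\left(\left(-5 + 1\right) + 6\right) + 1\right) = 2 \cdot 3 \left(2 + 3\right) + 15 \left(\left(\left(-5 + 1\right) + 6\right) + 1\right) = 2 \cdot 3 \cdot 5 + 15 \left(\left(-4 + 6\right) + 1\right) = 30 + 15 \left(2 + 1\right) = 30 + 15 \cdot 3 = 30 + 45 = 75$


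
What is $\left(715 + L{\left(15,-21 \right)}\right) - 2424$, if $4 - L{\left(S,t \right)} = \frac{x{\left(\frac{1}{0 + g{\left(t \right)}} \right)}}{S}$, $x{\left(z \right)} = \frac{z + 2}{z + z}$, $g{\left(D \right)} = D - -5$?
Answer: $- \frac{51119}{30} \approx -1704.0$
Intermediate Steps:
$g{\left(D \right)} = 5 + D$ ($g{\left(D \right)} = D + 5 = 5 + D$)
$x{\left(z \right)} = \frac{2 + z}{2 z}$
$L{\left(S,t \right)} = 4 - \frac{\left(2 + \frac{1}{5 + t}\right) \left(5 + t\right)}{2 S}$ ($L{\left(S,t \right)} = 4 - \frac{\frac{1}{2} \frac{1}{\frac{1}{0 + \left(5 + t\right)}} \left(2 + \frac{1}{0 + \left(5 + t\right)}\right)}{S} = 4 - \frac{\frac{1}{2} \frac{1}{\frac{1}{5 + t}} \left(2 + \frac{1}{5 + t}\right)}{S} = 4 - \frac{\frac{1}{2} \left(5 + t\right) \left(2 + \frac{1}{5 + t}\right)}{S} = 4 - \frac{\frac{1}{2} \left(2 + \frac{1}{5 + t}\right) \left(5 + t\right)}{S} = 4 - \frac{\left(2 + \frac{1}{5 + t}\right) \left(5 + t\right)}{2 S}$)
$\left(715 + L{\left(15,-21 \right)}\right) - 2424 = \left(715 + \frac{- \frac{11}{2} - -21 + 4 \cdot 15}{15}\right) - 2424 = \left(715 + \frac{- \frac{11}{2} + 21 + 60}{15}\right) - 2424 = \left(715 + \frac{1}{15} \cdot \frac{151}{2}\right) - 2424 = \left(715 + \frac{151}{30}\right) - 2424 = \frac{21601}{30} - 2424 = - \frac{51119}{30}$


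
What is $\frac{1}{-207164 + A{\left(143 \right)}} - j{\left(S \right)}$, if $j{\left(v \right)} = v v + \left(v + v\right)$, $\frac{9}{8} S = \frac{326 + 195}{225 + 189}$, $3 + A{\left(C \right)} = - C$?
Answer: $- \frac{2510121243169}{719525121390} \approx -3.4886$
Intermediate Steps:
$A{\left(C \right)} = -3 - C$
$S = \frac{2084}{1863}$ ($S = \frac{8 \frac{326 + 195}{225 + 189}}{9} = \frac{8 \cdot \frac{521}{414}}{9} = \frac{8 \cdot 521 \cdot \frac{1}{414}}{9} = \frac{8}{9} \cdot \frac{521}{414} = \frac{2084}{1863} \approx 1.1186$)
$j{\left(v \right)} = v^{2} + 2 v$
$\frac{1}{-207164 + A{\left(143 \right)}} - j{\left(S \right)} = \frac{1}{-207164 - 146} - \frac{2084 \left(2 + \frac{2084}{1863}\right)}{1863} = \frac{1}{-207164 - 146} - \frac{2084}{1863} \cdot \frac{5810}{1863} = \frac{1}{-207164 - 146} - \frac{12108040}{3470769} = \frac{1}{-207310} - \frac{12108040}{3470769} = - \frac{1}{207310} - \frac{12108040}{3470769} = - \frac{2510121243169}{719525121390}$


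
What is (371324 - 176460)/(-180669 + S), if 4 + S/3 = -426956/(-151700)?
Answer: -97239700/90157983 ≈ -1.0785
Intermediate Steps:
S = -134883/37925 (S = -12 + 3*(-426956/(-151700)) = -12 + 3*(-426956*(-1/151700)) = -12 + 3*(106739/37925) = -12 + 320217/37925 = -134883/37925 ≈ -3.5566)
(371324 - 176460)/(-180669 + S) = (371324 - 176460)/(-180669 - 134883/37925) = 194864/(-6852006708/37925) = 194864*(-37925/6852006708) = -97239700/90157983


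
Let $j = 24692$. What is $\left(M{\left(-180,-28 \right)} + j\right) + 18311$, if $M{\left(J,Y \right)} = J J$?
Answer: $75403$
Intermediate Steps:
$M{\left(J,Y \right)} = J^{2}$
$\left(M{\left(-180,-28 \right)} + j\right) + 18311 = \left(\left(-180\right)^{2} + 24692\right) + 18311 = \left(32400 + 24692\right) + 18311 = 57092 + 18311 = 75403$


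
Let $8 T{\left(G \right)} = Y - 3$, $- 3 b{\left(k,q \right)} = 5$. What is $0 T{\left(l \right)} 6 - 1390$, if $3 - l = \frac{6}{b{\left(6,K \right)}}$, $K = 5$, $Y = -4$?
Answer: $-1390$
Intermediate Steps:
$b{\left(k,q \right)} = - \frac{5}{3}$ ($b{\left(k,q \right)} = \left(- \frac{1}{3}\right) 5 = - \frac{5}{3}$)
$l = \frac{33}{5}$ ($l = 3 - \frac{6}{- \frac{5}{3}} = 3 - 6 \left(- \frac{3}{5}\right) = 3 - - \frac{18}{5} = 3 + \frac{18}{5} = \frac{33}{5} \approx 6.6$)
$T{\left(G \right)} = - \frac{7}{8}$ ($T{\left(G \right)} = \frac{-4 - 3}{8} = \frac{1}{8} \left(-7\right) = - \frac{7}{8}$)
$0 T{\left(l \right)} 6 - 1390 = 0 \left(- \frac{7}{8}\right) 6 - 1390 = 0 \cdot 6 - 1390 = 0 - 1390 = -1390$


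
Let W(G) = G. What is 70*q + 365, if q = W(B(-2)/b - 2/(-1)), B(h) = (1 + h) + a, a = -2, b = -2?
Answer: 610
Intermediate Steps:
B(h) = -1 + h (B(h) = (1 + h) - 2 = -1 + h)
q = 7/2 (q = (-1 - 2)/(-2) - 2/(-1) = -3*(-½) - 2*(-1) = 3/2 + 2 = 7/2 ≈ 3.5000)
70*q + 365 = 70*(7/2) + 365 = 245 + 365 = 610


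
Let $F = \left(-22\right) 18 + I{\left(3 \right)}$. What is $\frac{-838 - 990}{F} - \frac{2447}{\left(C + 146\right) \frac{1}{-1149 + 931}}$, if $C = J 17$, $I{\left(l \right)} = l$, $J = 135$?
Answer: $\frac{214106426}{959313} \approx 223.19$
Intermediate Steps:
$C = 2295$ ($C = 135 \cdot 17 = 2295$)
$F = -393$ ($F = \left(-22\right) 18 + 3 = -396 + 3 = -393$)
$\frac{-838 - 990}{F} - \frac{2447}{\left(C + 146\right) \frac{1}{-1149 + 931}} = \frac{-838 - 990}{-393} - \frac{2447}{\left(2295 + 146\right) \frac{1}{-1149 + 931}} = \left(-838 - 990\right) \left(- \frac{1}{393}\right) - \frac{2447}{2441 \frac{1}{-218}} = \left(-1828\right) \left(- \frac{1}{393}\right) - \frac{2447}{2441 \left(- \frac{1}{218}\right)} = \frac{1828}{393} - \frac{2447}{- \frac{2441}{218}} = \frac{1828}{393} - - \frac{533446}{2441} = \frac{1828}{393} + \frac{533446}{2441} = \frac{214106426}{959313}$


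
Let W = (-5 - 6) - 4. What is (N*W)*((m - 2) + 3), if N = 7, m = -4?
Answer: 315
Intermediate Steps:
W = -15 (W = -11 - 4 = -15)
(N*W)*((m - 2) + 3) = (7*(-15))*((-4 - 2) + 3) = -105*(-6 + 3) = -105*(-3) = 315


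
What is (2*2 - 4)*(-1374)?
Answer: 0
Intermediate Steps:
(2*2 - 4)*(-1374) = (4 - 4)*(-1374) = 0*(-1374) = 0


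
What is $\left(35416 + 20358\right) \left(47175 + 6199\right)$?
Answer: $2976881476$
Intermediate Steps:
$\left(35416 + 20358\right) \left(47175 + 6199\right) = 55774 \cdot 53374 = 2976881476$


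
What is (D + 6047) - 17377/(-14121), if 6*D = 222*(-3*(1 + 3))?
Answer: 79137340/14121 ≈ 5604.2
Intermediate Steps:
D = -444 (D = (222*(-3*(1 + 3)))/6 = (222*(-3*4))/6 = (222*(-12))/6 = (⅙)*(-2664) = -444)
(D + 6047) - 17377/(-14121) = (-444 + 6047) - 17377/(-14121) = 5603 - 17377*(-1/14121) = 5603 + 17377/14121 = 79137340/14121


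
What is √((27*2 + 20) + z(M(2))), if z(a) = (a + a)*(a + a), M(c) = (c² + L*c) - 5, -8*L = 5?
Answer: √377/2 ≈ 9.7083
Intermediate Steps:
L = -5/8 (L = -⅛*5 = -5/8 ≈ -0.62500)
M(c) = -5 + c² - 5*c/8 (M(c) = (c² - 5*c/8) - 5 = -5 + c² - 5*c/8)
z(a) = 4*a² (z(a) = (2*a)*(2*a) = 4*a²)
√((27*2 + 20) + z(M(2))) = √((27*2 + 20) + 4*(-5 + 2² - 5/8*2)²) = √((54 + 20) + 4*(-5 + 4 - 5/4)²) = √(74 + 4*(-9/4)²) = √(74 + 4*(81/16)) = √(74 + 81/4) = √(377/4) = √377/2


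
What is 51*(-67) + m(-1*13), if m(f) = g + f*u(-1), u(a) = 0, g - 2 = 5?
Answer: -3410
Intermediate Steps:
g = 7 (g = 2 + 5 = 7)
m(f) = 7 (m(f) = 7 + f*0 = 7 + 0 = 7)
51*(-67) + m(-1*13) = 51*(-67) + 7 = -3417 + 7 = -3410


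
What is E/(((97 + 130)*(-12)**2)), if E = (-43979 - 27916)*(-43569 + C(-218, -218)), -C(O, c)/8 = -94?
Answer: 1026109405/10896 ≈ 94173.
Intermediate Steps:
C(O, c) = 752 (C(O, c) = -8*(-94) = 752)
E = 3078328215 (E = (-43979 - 27916)*(-43569 + 752) = -71895*(-42817) = 3078328215)
E/(((97 + 130)*(-12)**2)) = 3078328215/(((97 + 130)*(-12)**2)) = 3078328215/((227*144)) = 3078328215/32688 = 3078328215*(1/32688) = 1026109405/10896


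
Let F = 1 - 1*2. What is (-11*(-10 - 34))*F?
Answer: -484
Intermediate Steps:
F = -1 (F = 1 - 2 = -1)
(-11*(-10 - 34))*F = -11*(-10 - 34)*(-1) = -11*(-44)*(-1) = 484*(-1) = -484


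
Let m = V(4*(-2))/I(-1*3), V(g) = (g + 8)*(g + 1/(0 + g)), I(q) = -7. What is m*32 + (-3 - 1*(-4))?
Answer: 1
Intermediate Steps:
V(g) = (8 + g)*(g + 1/g)
m = 0 (m = (1 + (4*(-2))² + 8*(4*(-2)) + 8/((4*(-2))))/(-7) = (1 + (-8)² + 8*(-8) + 8/(-8))*(-⅐) = (1 + 64 - 64 + 8*(-⅛))*(-⅐) = (1 + 64 - 64 - 1)*(-⅐) = 0*(-⅐) = 0)
m*32 + (-3 - 1*(-4)) = 0*32 + (-3 - 1*(-4)) = 0 + (-3 + 4) = 0 + 1 = 1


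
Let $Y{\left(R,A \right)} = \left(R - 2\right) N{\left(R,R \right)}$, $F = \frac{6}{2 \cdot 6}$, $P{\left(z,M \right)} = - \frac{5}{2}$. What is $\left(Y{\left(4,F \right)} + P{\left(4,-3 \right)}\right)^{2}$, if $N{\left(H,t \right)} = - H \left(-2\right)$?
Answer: $\frac{729}{4} \approx 182.25$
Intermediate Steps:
$N{\left(H,t \right)} = 2 H$
$P{\left(z,M \right)} = - \frac{5}{2}$ ($P{\left(z,M \right)} = \left(-5\right) \frac{1}{2} = - \frac{5}{2}$)
$F = \frac{1}{2}$ ($F = \frac{6}{12} = 6 \cdot \frac{1}{12} = \frac{1}{2} \approx 0.5$)
$Y{\left(R,A \right)} = 2 R \left(-2 + R\right)$ ($Y{\left(R,A \right)} = \left(R - 2\right) 2 R = \left(-2 + R\right) 2 R = 2 R \left(-2 + R\right)$)
$\left(Y{\left(4,F \right)} + P{\left(4,-3 \right)}\right)^{2} = \left(2 \cdot 4 \left(-2 + 4\right) - \frac{5}{2}\right)^{2} = \left(2 \cdot 4 \cdot 2 - \frac{5}{2}\right)^{2} = \left(16 - \frac{5}{2}\right)^{2} = \left(\frac{27}{2}\right)^{2} = \frac{729}{4}$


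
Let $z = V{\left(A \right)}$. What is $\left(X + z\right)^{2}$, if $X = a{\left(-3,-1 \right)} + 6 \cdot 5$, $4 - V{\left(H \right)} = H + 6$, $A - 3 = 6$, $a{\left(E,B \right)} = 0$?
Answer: $361$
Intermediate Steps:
$A = 9$ ($A = 3 + 6 = 9$)
$V{\left(H \right)} = -2 - H$ ($V{\left(H \right)} = 4 - \left(H + 6\right) = 4 - \left(6 + H\right) = -2 - H$)
$z = -11$ ($z = -2 - 9 = -11$)
$X = 30$ ($X = 0 + 6 \cdot 5 = 0 + 30 = 30$)
$\left(X + z\right)^{2} = \left(30 - 11\right)^{2} = 19^{2} = 361$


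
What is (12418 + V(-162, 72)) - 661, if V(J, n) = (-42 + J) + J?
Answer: 11391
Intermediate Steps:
V(J, n) = -42 + 2*J
(12418 + V(-162, 72)) - 661 = (12418 + (-42 + 2*(-162))) - 661 = (12418 + (-42 - 324)) - 661 = (12418 - 366) - 661 = 12052 - 661 = 11391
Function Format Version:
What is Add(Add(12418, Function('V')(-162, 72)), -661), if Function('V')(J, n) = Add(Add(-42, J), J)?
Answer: 11391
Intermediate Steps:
Function('V')(J, n) = Add(-42, Mul(2, J))
Add(Add(12418, Function('V')(-162, 72)), -661) = Add(Add(12418, Add(-42, Mul(2, -162))), -661) = Add(Add(12418, Add(-42, -324)), -661) = Add(Add(12418, -366), -661) = Add(12052, -661) = 11391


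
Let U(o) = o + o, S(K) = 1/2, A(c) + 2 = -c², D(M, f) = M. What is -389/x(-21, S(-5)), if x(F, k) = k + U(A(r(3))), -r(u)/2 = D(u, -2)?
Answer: 778/151 ≈ 5.1523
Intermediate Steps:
r(u) = -2*u
A(c) = -2 - c²
S(K) = ½
U(o) = 2*o
x(F, k) = -76 + k (x(F, k) = k + 2*(-2 - (-2*3)²) = k + 2*(-2 - 1*(-6)²) = k + 2*(-2 - 1*36) = k + 2*(-2 - 36) = k + 2*(-38) = k - 76 = -76 + k)
-389/x(-21, S(-5)) = -389/(-76 + ½) = -389/(-151/2) = -389*(-2/151) = 778/151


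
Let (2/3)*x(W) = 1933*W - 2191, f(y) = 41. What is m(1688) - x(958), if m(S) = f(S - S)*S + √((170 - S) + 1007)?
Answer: -5410453/2 + I*√511 ≈ -2.7052e+6 + 22.605*I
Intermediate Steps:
m(S) = √(1177 - S) + 41*S (m(S) = 41*S + √((170 - S) + 1007) = 41*S + √(1177 - S) = √(1177 - S) + 41*S)
x(W) = -6573/2 + 5799*W/2 (x(W) = 3*(1933*W - 2191)/2 = 3*(-2191 + 1933*W)/2 = -6573/2 + 5799*W/2)
m(1688) - x(958) = (√(1177 - 1*1688) + 41*1688) - (-6573/2 + (5799/2)*958) = (√(1177 - 1688) + 69208) - (-6573/2 + 2777721) = (√(-511) + 69208) - 1*5548869/2 = (I*√511 + 69208) - 5548869/2 = (69208 + I*√511) - 5548869/2 = -5410453/2 + I*√511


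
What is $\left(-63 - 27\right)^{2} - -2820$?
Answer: $10920$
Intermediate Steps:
$\left(-63 - 27\right)^{2} - -2820 = \left(-90\right)^{2} + 2820 = 8100 + 2820 = 10920$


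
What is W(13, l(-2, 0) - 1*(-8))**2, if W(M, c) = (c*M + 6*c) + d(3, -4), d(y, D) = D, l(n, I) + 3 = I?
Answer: 8281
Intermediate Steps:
l(n, I) = -3 + I
W(M, c) = -4 + 6*c + M*c (W(M, c) = (c*M + 6*c) - 4 = (M*c + 6*c) - 4 = (6*c + M*c) - 4 = -4 + 6*c + M*c)
W(13, l(-2, 0) - 1*(-8))**2 = (-4 + 6*((-3 + 0) - 1*(-8)) + 13*((-3 + 0) - 1*(-8)))**2 = (-4 + 6*(-3 + 8) + 13*(-3 + 8))**2 = (-4 + 6*5 + 13*5)**2 = (-4 + 30 + 65)**2 = 91**2 = 8281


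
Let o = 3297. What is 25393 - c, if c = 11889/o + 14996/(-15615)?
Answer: 435720951164/17160885 ≈ 25390.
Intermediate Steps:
c = 45401641/17160885 (c = 11889/3297 + 14996/(-15615) = 11889*(1/3297) + 14996*(-1/15615) = 3963/1099 - 14996/15615 = 45401641/17160885 ≈ 2.6456)
25393 - c = 25393 - 1*45401641/17160885 = 25393 - 45401641/17160885 = 435720951164/17160885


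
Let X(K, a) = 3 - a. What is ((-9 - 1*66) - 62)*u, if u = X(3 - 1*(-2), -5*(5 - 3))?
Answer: -1781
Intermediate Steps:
u = 13 (u = 3 - (-5)*(5 - 3) = 3 - (-5)*2 = 3 - 1*(-10) = 3 + 10 = 13)
((-9 - 1*66) - 62)*u = ((-9 - 1*66) - 62)*13 = ((-9 - 66) - 62)*13 = (-75 - 62)*13 = -137*13 = -1781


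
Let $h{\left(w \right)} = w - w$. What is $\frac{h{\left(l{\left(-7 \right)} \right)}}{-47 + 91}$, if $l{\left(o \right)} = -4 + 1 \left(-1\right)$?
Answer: $0$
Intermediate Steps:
$l{\left(o \right)} = -5$ ($l{\left(o \right)} = -4 - 1 = -5$)
$h{\left(w \right)} = 0$
$\frac{h{\left(l{\left(-7 \right)} \right)}}{-47 + 91} = \frac{1}{-47 + 91} \cdot 0 = \frac{1}{44} \cdot 0 = 0$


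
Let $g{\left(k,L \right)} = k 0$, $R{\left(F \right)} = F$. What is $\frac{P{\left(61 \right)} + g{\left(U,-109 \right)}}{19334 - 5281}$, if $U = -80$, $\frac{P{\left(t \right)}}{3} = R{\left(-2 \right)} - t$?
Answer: $- \frac{189}{14053} \approx -0.013449$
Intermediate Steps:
$P{\left(t \right)} = -6 - 3 t$ ($P{\left(t \right)} = 3 \left(-2 - t\right) = -6 - 3 t$)
$g{\left(k,L \right)} = 0$
$\frac{P{\left(61 \right)} + g{\left(U,-109 \right)}}{19334 - 5281} = \frac{\left(-6 - 183\right) + 0}{19334 - 5281} = \frac{\left(-6 - 183\right) + 0}{14053} = \left(-189 + 0\right) \frac{1}{14053} = \left(-189\right) \frac{1}{14053} = - \frac{189}{14053}$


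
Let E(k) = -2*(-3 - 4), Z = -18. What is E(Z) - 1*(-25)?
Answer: 39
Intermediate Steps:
E(k) = 14 (E(k) = -2*(-7) = 14)
E(Z) - 1*(-25) = 14 - 1*(-25) = 14 + 25 = 39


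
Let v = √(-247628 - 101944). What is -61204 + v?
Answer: -61204 + 2*I*√87393 ≈ -61204.0 + 591.25*I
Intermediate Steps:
v = 2*I*√87393 (v = √(-349572) = 2*I*√87393 ≈ 591.25*I)
-61204 + v = -61204 + 2*I*√87393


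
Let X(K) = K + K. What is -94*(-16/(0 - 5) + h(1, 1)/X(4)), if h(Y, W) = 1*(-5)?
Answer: -4841/20 ≈ -242.05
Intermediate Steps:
X(K) = 2*K
h(Y, W) = -5
-94*(-16/(0 - 5) + h(1, 1)/X(4)) = -94*(-16/(0 - 5) - 5/(2*4)) = -94*(-16/(-5) - 5/8) = -94*(-16*(-⅕) - 5*⅛) = -94*(16/5 - 5/8) = -94*103/40 = -4841/20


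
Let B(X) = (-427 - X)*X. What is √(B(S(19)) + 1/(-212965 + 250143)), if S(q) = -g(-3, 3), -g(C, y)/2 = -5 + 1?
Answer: √4633146785946/37178 ≈ 57.896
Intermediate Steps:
g(C, y) = 8 (g(C, y) = -2*(-5 + 1) = -2*(-4) = 8)
S(q) = -8 (S(q) = -1*8 = -8)
B(X) = X*(-427 - X)
√(B(S(19)) + 1/(-212965 + 250143)) = √(-1*(-8)*(427 - 8) + 1/(-212965 + 250143)) = √(-1*(-8)*419 + 1/37178) = √(3352 + 1/37178) = √(124620657/37178) = √4633146785946/37178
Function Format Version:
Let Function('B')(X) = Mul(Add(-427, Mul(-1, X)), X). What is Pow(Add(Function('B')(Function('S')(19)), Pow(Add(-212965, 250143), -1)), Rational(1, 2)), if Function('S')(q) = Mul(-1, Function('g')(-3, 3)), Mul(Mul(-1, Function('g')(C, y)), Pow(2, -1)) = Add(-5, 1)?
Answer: Mul(Rational(1, 37178), Pow(4633146785946, Rational(1, 2))) ≈ 57.896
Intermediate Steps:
Function('g')(C, y) = 8 (Function('g')(C, y) = Mul(-2, Add(-5, 1)) = Mul(-2, -4) = 8)
Function('S')(q) = -8 (Function('S')(q) = Mul(-1, 8) = -8)
Function('B')(X) = Mul(X, Add(-427, Mul(-1, X)))
Pow(Add(Function('B')(Function('S')(19)), Pow(Add(-212965, 250143), -1)), Rational(1, 2)) = Pow(Add(Mul(-1, -8, Add(427, -8)), Pow(Add(-212965, 250143), -1)), Rational(1, 2)) = Pow(Add(Mul(-1, -8, 419), Pow(37178, -1)), Rational(1, 2)) = Pow(Add(3352, Rational(1, 37178)), Rational(1, 2)) = Pow(Rational(124620657, 37178), Rational(1, 2)) = Mul(Rational(1, 37178), Pow(4633146785946, Rational(1, 2)))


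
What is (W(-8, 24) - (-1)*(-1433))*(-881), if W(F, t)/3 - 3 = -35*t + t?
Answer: 3411232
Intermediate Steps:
W(F, t) = 9 - 102*t (W(F, t) = 9 + 3*(-35*t + t) = 9 + 3*(-34*t) = 9 - 102*t)
(W(-8, 24) - (-1)*(-1433))*(-881) = ((9 - 102*24) - (-1)*(-1433))*(-881) = ((9 - 2448) - 1*1433)*(-881) = (-2439 - 1433)*(-881) = -3872*(-881) = 3411232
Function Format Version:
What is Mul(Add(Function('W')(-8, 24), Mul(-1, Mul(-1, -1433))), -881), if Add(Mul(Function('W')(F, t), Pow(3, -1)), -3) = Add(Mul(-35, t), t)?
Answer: 3411232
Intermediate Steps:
Function('W')(F, t) = Add(9, Mul(-102, t)) (Function('W')(F, t) = Add(9, Mul(3, Add(Mul(-35, t), t))) = Add(9, Mul(3, Mul(-34, t))) = Add(9, Mul(-102, t)))
Mul(Add(Function('W')(-8, 24), Mul(-1, Mul(-1, -1433))), -881) = Mul(Add(Add(9, Mul(-102, 24)), Mul(-1, Mul(-1, -1433))), -881) = Mul(Add(Add(9, -2448), Mul(-1, 1433)), -881) = Mul(Add(-2439, -1433), -881) = Mul(-3872, -881) = 3411232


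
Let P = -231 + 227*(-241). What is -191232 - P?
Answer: -136294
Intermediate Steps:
P = -54938 (P = -231 - 54707 = -54938)
-191232 - P = -191232 - 1*(-54938) = -191232 + 54938 = -136294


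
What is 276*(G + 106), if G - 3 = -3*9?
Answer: 22632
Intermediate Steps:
G = -24 (G = 3 - 3*9 = 3 - 27 = -24)
276*(G + 106) = 276*(-24 + 106) = 276*82 = 22632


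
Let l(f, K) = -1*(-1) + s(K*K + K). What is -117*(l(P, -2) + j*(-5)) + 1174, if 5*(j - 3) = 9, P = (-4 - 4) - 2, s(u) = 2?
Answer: 3631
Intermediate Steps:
P = -10 (P = -8 - 2 = -10)
l(f, K) = 3 (l(f, K) = -1*(-1) + 2 = 1 + 2 = 3)
j = 24/5 (j = 3 + (⅕)*9 = 3 + 9/5 = 24/5 ≈ 4.8000)
-117*(l(P, -2) + j*(-5)) + 1174 = -117*(3 + (24/5)*(-5)) + 1174 = -117*(3 - 24) + 1174 = -117*(-21) + 1174 = 2457 + 1174 = 3631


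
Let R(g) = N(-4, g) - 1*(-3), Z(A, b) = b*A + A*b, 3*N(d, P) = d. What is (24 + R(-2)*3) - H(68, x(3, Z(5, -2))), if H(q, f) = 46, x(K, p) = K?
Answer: -17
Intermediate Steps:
N(d, P) = d/3
Z(A, b) = 2*A*b (Z(A, b) = A*b + A*b = 2*A*b)
R(g) = 5/3 (R(g) = (1/3)*(-4) - 1*(-3) = -4/3 + 3 = 5/3)
(24 + R(-2)*3) - H(68, x(3, Z(5, -2))) = (24 + (5/3)*3) - 1*46 = (24 + 5) - 46 = 29 - 46 = -17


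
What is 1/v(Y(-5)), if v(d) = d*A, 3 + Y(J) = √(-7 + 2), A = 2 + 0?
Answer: -3/28 - I*√5/28 ≈ -0.10714 - 0.07986*I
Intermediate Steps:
A = 2
Y(J) = -3 + I*√5 (Y(J) = -3 + √(-7 + 2) = -3 + √(-5) = -3 + I*√5)
v(d) = 2*d (v(d) = d*2 = 2*d)
1/v(Y(-5)) = 1/(2*(-3 + I*√5)) = 1/(-6 + 2*I*√5)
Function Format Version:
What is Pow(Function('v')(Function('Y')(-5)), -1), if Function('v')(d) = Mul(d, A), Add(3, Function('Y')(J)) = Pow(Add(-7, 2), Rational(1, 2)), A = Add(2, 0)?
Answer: Add(Rational(-3, 28), Mul(Rational(-1, 28), I, Pow(5, Rational(1, 2)))) ≈ Add(-0.10714, Mul(-0.079860, I))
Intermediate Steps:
A = 2
Function('Y')(J) = Add(-3, Mul(I, Pow(5, Rational(1, 2)))) (Function('Y')(J) = Add(-3, Pow(Add(-7, 2), Rational(1, 2))) = Add(-3, Pow(-5, Rational(1, 2))) = Add(-3, Mul(I, Pow(5, Rational(1, 2)))))
Function('v')(d) = Mul(2, d) (Function('v')(d) = Mul(d, 2) = Mul(2, d))
Pow(Function('v')(Function('Y')(-5)), -1) = Pow(Mul(2, Add(-3, Mul(I, Pow(5, Rational(1, 2))))), -1) = Pow(Add(-6, Mul(2, I, Pow(5, Rational(1, 2)))), -1)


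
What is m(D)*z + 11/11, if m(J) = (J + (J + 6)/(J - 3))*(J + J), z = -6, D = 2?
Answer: 145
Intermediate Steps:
m(J) = 2*J*(J + (6 + J)/(-3 + J)) (m(J) = (J + (6 + J)/(-3 + J))*(2*J) = 2*J*(J + (6 + J)/(-3 + J)))
m(D)*z + 11/11 = (2*2*(6 + 2² - 2*2)/(-3 + 2))*(-6) + 11/11 = (2*2*(6 + 4 - 4)/(-1))*(-6) + 11*(1/11) = (2*2*(-1)*6)*(-6) + 1 = -24*(-6) + 1 = 144 + 1 = 145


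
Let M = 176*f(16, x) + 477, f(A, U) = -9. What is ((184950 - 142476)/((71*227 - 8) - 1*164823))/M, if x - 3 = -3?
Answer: 7079/27437733 ≈ 0.00025800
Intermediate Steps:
x = 0 (x = 3 - 3 = 0)
M = -1107 (M = 176*(-9) + 477 = -1584 + 477 = -1107)
((184950 - 142476)/((71*227 - 8) - 1*164823))/M = ((184950 - 142476)/((71*227 - 8) - 1*164823))/(-1107) = (42474/((16117 - 8) - 164823))*(-1/1107) = (42474/(16109 - 164823))*(-1/1107) = (42474/(-148714))*(-1/1107) = (42474*(-1/148714))*(-1/1107) = -21237/74357*(-1/1107) = 7079/27437733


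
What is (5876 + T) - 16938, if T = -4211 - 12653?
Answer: -27926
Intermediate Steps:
T = -16864
(5876 + T) - 16938 = (5876 - 16864) - 16938 = -10988 - 16938 = -27926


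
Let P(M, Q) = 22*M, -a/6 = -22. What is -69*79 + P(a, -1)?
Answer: -2547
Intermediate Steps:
a = 132 (a = -6*(-22) = 132)
-69*79 + P(a, -1) = -69*79 + 22*132 = -5451 + 2904 = -2547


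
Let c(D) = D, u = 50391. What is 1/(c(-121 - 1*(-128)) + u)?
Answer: 1/50398 ≈ 1.9842e-5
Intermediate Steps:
1/(c(-121 - 1*(-128)) + u) = 1/((-121 - 1*(-128)) + 50391) = 1/((-121 + 128) + 50391) = 1/(7 + 50391) = 1/50398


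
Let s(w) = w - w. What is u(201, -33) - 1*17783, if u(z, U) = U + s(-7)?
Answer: -17816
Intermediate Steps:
s(w) = 0
u(z, U) = U (u(z, U) = U + 0 = U)
u(201, -33) - 1*17783 = -33 - 1*17783 = -33 - 17783 = -17816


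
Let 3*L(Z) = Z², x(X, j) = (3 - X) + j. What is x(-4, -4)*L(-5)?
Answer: 25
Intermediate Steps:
x(X, j) = 3 + j - X
L(Z) = Z²/3
x(-4, -4)*L(-5) = (3 - 4 - 1*(-4))*((⅓)*(-5)²) = (3 - 4 + 4)*((⅓)*25) = 3*(25/3) = 25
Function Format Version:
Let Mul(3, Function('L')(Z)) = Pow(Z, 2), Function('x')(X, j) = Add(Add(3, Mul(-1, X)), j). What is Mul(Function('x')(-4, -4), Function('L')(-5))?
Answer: 25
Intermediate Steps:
Function('x')(X, j) = Add(3, j, Mul(-1, X))
Function('L')(Z) = Mul(Rational(1, 3), Pow(Z, 2))
Mul(Function('x')(-4, -4), Function('L')(-5)) = Mul(Add(3, -4, Mul(-1, -4)), Mul(Rational(1, 3), Pow(-5, 2))) = Mul(Add(3, -4, 4), Mul(Rational(1, 3), 25)) = Mul(3, Rational(25, 3)) = 25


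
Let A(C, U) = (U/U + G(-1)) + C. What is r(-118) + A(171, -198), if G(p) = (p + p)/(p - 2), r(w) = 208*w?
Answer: -73114/3 ≈ -24371.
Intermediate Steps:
G(p) = 2*p/(-2 + p) (G(p) = (2*p)/(-2 + p) = 2*p/(-2 + p))
A(C, U) = 5/3 + C (A(C, U) = (U/U + 2*(-1)/(-2 - 1)) + C = (1 + 2*(-1)/(-3)) + C = (1 + 2*(-1)*(-⅓)) + C = (1 + ⅔) + C = 5/3 + C)
r(-118) + A(171, -198) = 208*(-118) + (5/3 + 171) = -24544 + 518/3 = -73114/3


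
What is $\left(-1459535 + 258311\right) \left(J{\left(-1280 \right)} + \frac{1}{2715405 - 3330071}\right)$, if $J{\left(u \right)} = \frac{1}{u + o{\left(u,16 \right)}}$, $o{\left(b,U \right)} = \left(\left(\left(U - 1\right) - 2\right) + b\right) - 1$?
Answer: $\frac{7128964134}{15059317} \approx 473.39$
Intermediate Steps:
$o{\left(b,U \right)} = -4 + U + b$ ($o{\left(b,U \right)} = \left(\left(\left(-1 + U\right) - 2\right) + b\right) - 1 = \left(\left(-3 + U\right) + b\right) - 1 = \left(-3 + U + b\right) - 1 = -4 + U + b$)
$J{\left(u \right)} = \frac{1}{12 + 2 u}$ ($J{\left(u \right)} = \frac{1}{u + \left(-4 + 16 + u\right)} = \frac{1}{u + \left(12 + u\right)} = \frac{1}{12 + 2 u}$)
$\left(-1459535 + 258311\right) \left(J{\left(-1280 \right)} + \frac{1}{2715405 - 3330071}\right) = \left(-1459535 + 258311\right) \left(\frac{1}{2 \left(6 - 1280\right)} + \frac{1}{2715405 - 3330071}\right) = - 1201224 \left(\frac{1}{2 \left(-1274\right)} + \frac{1}{-614666}\right) = - 1201224 \left(\frac{1}{2} \left(- \frac{1}{1274}\right) - \frac{1}{614666}\right) = - 1201224 \left(- \frac{1}{2548} - \frac{1}{614666}\right) = \left(-1201224\right) \left(- \frac{23739}{60237268}\right) = \frac{7128964134}{15059317}$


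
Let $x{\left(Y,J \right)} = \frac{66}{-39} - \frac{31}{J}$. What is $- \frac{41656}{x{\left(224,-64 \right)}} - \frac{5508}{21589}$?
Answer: $\frac{748221535948}{21696945} \approx 34485.0$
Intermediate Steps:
$x{\left(Y,J \right)} = - \frac{22}{13} - \frac{31}{J}$ ($x{\left(Y,J \right)} = 66 \left(- \frac{1}{39}\right) - \frac{31}{J} = - \frac{22}{13} - \frac{31}{J}$)
$- \frac{41656}{x{\left(224,-64 \right)}} - \frac{5508}{21589} = - \frac{41656}{- \frac{22}{13} - \frac{31}{-64}} - \frac{5508}{21589} = - \frac{41656}{- \frac{22}{13} - - \frac{31}{64}} - \frac{5508}{21589} = - \frac{41656}{- \frac{22}{13} + \frac{31}{64}} - \frac{5508}{21589} = - \frac{41656}{- \frac{1005}{832}} - \frac{5508}{21589} = \left(-41656\right) \left(- \frac{832}{1005}\right) - \frac{5508}{21589} = \frac{34657792}{1005} - \frac{5508}{21589} = \frac{748221535948}{21696945}$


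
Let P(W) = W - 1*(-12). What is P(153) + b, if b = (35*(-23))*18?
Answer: -14325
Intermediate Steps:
P(W) = 12 + W (P(W) = W + 12 = 12 + W)
b = -14490 (b = -805*18 = -14490)
P(153) + b = (12 + 153) - 14490 = 165 - 14490 = -14325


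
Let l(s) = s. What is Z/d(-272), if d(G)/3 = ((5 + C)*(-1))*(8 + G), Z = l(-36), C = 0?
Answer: -1/110 ≈ -0.0090909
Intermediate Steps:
Z = -36
d(G) = -120 - 15*G (d(G) = 3*(((5 + 0)*(-1))*(8 + G)) = 3*((5*(-1))*(8 + G)) = 3*(-5*(8 + G)) = 3*(-40 - 5*G) = -120 - 15*G)
Z/d(-272) = -36/(-120 - 15*(-272)) = -36/(-120 + 4080) = -36/3960 = -36*1/3960 = -1/110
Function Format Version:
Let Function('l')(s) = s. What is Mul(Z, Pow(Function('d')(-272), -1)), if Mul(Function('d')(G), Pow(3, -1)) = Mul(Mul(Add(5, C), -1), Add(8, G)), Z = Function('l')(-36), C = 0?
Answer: Rational(-1, 110) ≈ -0.0090909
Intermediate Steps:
Z = -36
Function('d')(G) = Add(-120, Mul(-15, G)) (Function('d')(G) = Mul(3, Mul(Mul(Add(5, 0), -1), Add(8, G))) = Mul(3, Mul(Mul(5, -1), Add(8, G))) = Mul(3, Mul(-5, Add(8, G))) = Mul(3, Add(-40, Mul(-5, G))) = Add(-120, Mul(-15, G)))
Mul(Z, Pow(Function('d')(-272), -1)) = Mul(-36, Pow(Add(-120, Mul(-15, -272)), -1)) = Mul(-36, Pow(Add(-120, 4080), -1)) = Mul(-36, Pow(3960, -1)) = Mul(-36, Rational(1, 3960)) = Rational(-1, 110)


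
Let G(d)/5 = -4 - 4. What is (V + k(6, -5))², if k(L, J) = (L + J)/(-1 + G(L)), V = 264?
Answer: 117137329/1681 ≈ 69683.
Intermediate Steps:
G(d) = -40 (G(d) = 5*(-4 - 4) = 5*(-8) = -40)
k(L, J) = -J/41 - L/41 (k(L, J) = (L + J)/(-1 - 40) = (J + L)/(-41) = (J + L)*(-1/41) = -J/41 - L/41)
(V + k(6, -5))² = (264 + (-1/41*(-5) - 1/41*6))² = (264 + (5/41 - 6/41))² = (264 - 1/41)² = (10823/41)² = 117137329/1681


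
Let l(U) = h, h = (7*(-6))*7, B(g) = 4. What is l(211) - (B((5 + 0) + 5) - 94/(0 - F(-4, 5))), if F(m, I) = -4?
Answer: -549/2 ≈ -274.50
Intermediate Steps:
h = -294 (h = -42*7 = -294)
l(U) = -294
l(211) - (B((5 + 0) + 5) - 94/(0 - F(-4, 5))) = -294 - (4 - 94/(0 - 1*(-4))) = -294 - (4 - 94/(0 + 4)) = -294 - (4 - 94/4) = -294 - (4 + (1/4)*(-94)) = -294 - (4 - 47/2) = -294 - 1*(-39/2) = -294 + 39/2 = -549/2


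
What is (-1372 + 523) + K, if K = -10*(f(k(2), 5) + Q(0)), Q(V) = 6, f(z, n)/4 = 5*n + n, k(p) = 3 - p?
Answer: -2109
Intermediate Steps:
f(z, n) = 24*n (f(z, n) = 4*(5*n + n) = 4*(6*n) = 24*n)
K = -1260 (K = -10*(24*5 + 6) = -10*(120 + 6) = -10*126 = -1260)
(-1372 + 523) + K = (-1372 + 523) - 1260 = -849 - 1260 = -2109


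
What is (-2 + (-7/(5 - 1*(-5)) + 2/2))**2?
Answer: 289/100 ≈ 2.8900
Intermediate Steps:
(-2 + (-7/(5 - 1*(-5)) + 2/2))**2 = (-2 + (-7/(5 + 5) + 2*(1/2)))**2 = (-2 + (-7/10 + 1))**2 = (-2 + 3/10)**2 = (-17/10)**2 = 289/100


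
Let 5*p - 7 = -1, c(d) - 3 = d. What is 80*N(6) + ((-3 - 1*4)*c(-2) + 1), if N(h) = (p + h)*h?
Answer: 3450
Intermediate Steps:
c(d) = 3 + d
p = 6/5 (p = 7/5 + (⅕)*(-1) = 7/5 - ⅕ = 6/5 ≈ 1.2000)
N(h) = h*(6/5 + h) (N(h) = (6/5 + h)*h = h*(6/5 + h))
80*N(6) + ((-3 - 1*4)*c(-2) + 1) = 80*((⅕)*6*(6 + 5*6)) + ((-3 - 1*4)*(3 - 2) + 1) = 80*((⅕)*6*(6 + 30)) + ((-3 - 4)*1 + 1) = 80*((⅕)*6*36) + (-7*1 + 1) = 80*(216/5) + (-7 + 1) = 3456 - 6 = 3450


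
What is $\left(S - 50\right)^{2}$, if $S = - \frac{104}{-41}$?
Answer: $\frac{3786916}{1681} \approx 2252.8$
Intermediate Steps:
$S = \frac{104}{41}$ ($S = \left(-104\right) \left(- \frac{1}{41}\right) = \frac{104}{41} \approx 2.5366$)
$\left(S - 50\right)^{2} = \left(\frac{104}{41} - 50\right)^{2} = \left(- \frac{1946}{41}\right)^{2} = \frac{3786916}{1681}$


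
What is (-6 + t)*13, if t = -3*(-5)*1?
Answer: 117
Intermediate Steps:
t = 15 (t = 15*1 = 15)
(-6 + t)*13 = (-6 + 15)*13 = 9*13 = 117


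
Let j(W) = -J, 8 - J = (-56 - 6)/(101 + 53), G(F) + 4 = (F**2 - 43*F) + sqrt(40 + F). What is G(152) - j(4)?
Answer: 1276075/77 + 8*sqrt(3) ≈ 16586.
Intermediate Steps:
G(F) = -4 + F**2 + sqrt(40 + F) - 43*F (G(F) = -4 + ((F**2 - 43*F) + sqrt(40 + F)) = -4 + (F**2 + sqrt(40 + F) - 43*F) = -4 + F**2 + sqrt(40 + F) - 43*F)
J = 647/77 (J = 8 - (-56 - 6)/(101 + 53) = 8 - (-62)/154 = 8 - 1*(-31/77) = 8 + 31/77 = 647/77 ≈ 8.4026)
j(W) = -647/77 (j(W) = -1*647/77 = -647/77)
G(152) - j(4) = (-4 + 152**2 + sqrt(40 + 152) - 43*152) - 1*(-647/77) = (-4 + 23104 + sqrt(192) - 6536) + 647/77 = (-4 + 23104 + 8*sqrt(3) - 6536) + 647/77 = (16564 + 8*sqrt(3)) + 647/77 = 1276075/77 + 8*sqrt(3)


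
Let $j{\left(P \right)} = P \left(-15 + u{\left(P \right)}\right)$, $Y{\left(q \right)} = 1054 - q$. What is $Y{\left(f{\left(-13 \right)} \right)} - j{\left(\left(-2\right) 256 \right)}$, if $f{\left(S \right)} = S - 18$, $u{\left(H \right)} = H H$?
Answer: $134211133$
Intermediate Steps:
$u{\left(H \right)} = H^{2}$
$f{\left(S \right)} = -18 + S$ ($f{\left(S \right)} = S - 18 = -18 + S$)
$j{\left(P \right)} = P \left(-15 + P^{2}\right)$
$Y{\left(f{\left(-13 \right)} \right)} - j{\left(\left(-2\right) 256 \right)} = \left(1054 - \left(-18 - 13\right)\right) - \left(-2\right) 256 \left(-15 + \left(\left(-2\right) 256\right)^{2}\right) = \left(1054 - -31\right) - - 512 \left(-15 + \left(-512\right)^{2}\right) = \left(1054 + 31\right) - - 512 \left(-15 + 262144\right) = 1085 - \left(-512\right) 262129 = 1085 - -134210048 = 1085 + 134210048 = 134211133$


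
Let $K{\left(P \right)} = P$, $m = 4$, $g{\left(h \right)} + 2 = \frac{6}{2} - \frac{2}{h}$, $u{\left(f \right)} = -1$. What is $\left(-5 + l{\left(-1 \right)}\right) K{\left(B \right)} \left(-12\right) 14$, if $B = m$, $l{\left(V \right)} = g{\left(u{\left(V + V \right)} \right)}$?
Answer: $1344$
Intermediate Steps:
$g{\left(h \right)} = 1 - \frac{2}{h}$ ($g{\left(h \right)} = -2 + \left(\frac{6}{2} - \frac{2}{h}\right) = -2 + \left(6 \cdot \frac{1}{2} - \frac{2}{h}\right) = -2 + \left(3 - \frac{2}{h}\right) = 1 - \frac{2}{h}$)
$l{\left(V \right)} = 3$ ($l{\left(V \right)} = \frac{-2 - 1}{-1} = \left(-1\right) \left(-3\right) = 3$)
$B = 4$
$\left(-5 + l{\left(-1 \right)}\right) K{\left(B \right)} \left(-12\right) 14 = \left(-5 + 3\right) 4 \left(-12\right) 14 = \left(-2\right) 4 \left(-12\right) 14 = \left(-8\right) \left(-12\right) 14 = 96 \cdot 14 = 1344$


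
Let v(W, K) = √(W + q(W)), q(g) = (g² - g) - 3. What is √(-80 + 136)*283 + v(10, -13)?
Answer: √97 + 566*√14 ≈ 2127.6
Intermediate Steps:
q(g) = -3 + g² - g
v(W, K) = √(-3 + W²) (v(W, K) = √(W + (-3 + W² - W)) = √(-3 + W²))
√(-80 + 136)*283 + v(10, -13) = √(-80 + 136)*283 + √(-3 + 10²) = √56*283 + √(-3 + 100) = (2*√14)*283 + √97 = 566*√14 + √97 = √97 + 566*√14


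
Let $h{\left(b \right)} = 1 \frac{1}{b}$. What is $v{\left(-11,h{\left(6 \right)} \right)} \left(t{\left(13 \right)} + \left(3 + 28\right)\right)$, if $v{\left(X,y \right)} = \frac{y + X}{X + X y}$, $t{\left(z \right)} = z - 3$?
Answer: $\frac{2665}{77} \approx 34.61$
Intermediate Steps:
$t{\left(z \right)} = -3 + z$
$h{\left(b \right)} = \frac{1}{b}$
$v{\left(X,y \right)} = \frac{X + y}{X + X y}$
$v{\left(-11,h{\left(6 \right)} \right)} \left(t{\left(13 \right)} + \left(3 + 28\right)\right) = \frac{-11 + \frac{1}{6}}{\left(-11\right) \left(1 + \frac{1}{6}\right)} \left(\left(-3 + 13\right) + \left(3 + 28\right)\right) = - \frac{-11 + \frac{1}{6}}{11 \left(1 + \frac{1}{6}\right)} \left(10 + 31\right) = \left(- \frac{1}{11}\right) \frac{1}{\frac{7}{6}} \left(- \frac{65}{6}\right) 41 = \left(- \frac{1}{11}\right) \frac{6}{7} \left(- \frac{65}{6}\right) 41 = \frac{65}{77} \cdot 41 = \frac{2665}{77}$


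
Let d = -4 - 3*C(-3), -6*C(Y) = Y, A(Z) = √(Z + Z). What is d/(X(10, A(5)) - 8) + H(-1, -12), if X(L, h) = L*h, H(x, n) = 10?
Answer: 2329/234 - 55*√10/936 ≈ 9.7672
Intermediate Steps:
A(Z) = √2*√Z (A(Z) = √(2*Z) = √2*√Z)
C(Y) = -Y/6
d = -11/2 (d = -4 - (-1)*(-3)/2 = -4 - 3*½ = -4 - 3/2 = -11/2 ≈ -5.5000)
d/(X(10, A(5)) - 8) + H(-1, -12) = -11/2/(10*(√2*√5) - 8) + 10 = -11/2/(10*√10 - 8) + 10 = -11/2/(-8 + 10*√10) + 10 = -11/(2*(-8 + 10*√10)) + 10 = 10 - 11/(2*(-8 + 10*√10))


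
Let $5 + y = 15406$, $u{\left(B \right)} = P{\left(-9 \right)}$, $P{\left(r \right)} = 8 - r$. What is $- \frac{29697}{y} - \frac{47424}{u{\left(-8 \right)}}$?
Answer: $- \frac{730881873}{261817} \approx -2791.6$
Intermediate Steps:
$u{\left(B \right)} = 17$ ($u{\left(B \right)} = 8 - -9 = 8 + 9 = 17$)
$y = 15401$ ($y = -5 + 15406 = 15401$)
$- \frac{29697}{y} - \frac{47424}{u{\left(-8 \right)}} = - \frac{29697}{15401} - \frac{47424}{17} = - \frac{730881873}{261817}$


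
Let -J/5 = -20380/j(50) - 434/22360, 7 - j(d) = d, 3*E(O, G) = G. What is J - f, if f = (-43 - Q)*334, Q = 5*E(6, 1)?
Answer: 84178667/6708 ≈ 12549.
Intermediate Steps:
E(O, G) = G/3
j(d) = 7 - d
Q = 5/3 (Q = 5*((⅓)*1) = 5*(⅓) = 5/3 ≈ 1.6667)
f = -44756/3 (f = (-43 - 1*5/3)*334 = (-43 - 5/3)*334 = -134/3*334 = -44756/3 ≈ -14919.)
J = -5298583/2236 (J = -5*(-20380/(7 - 1*50) - 434/22360) = -5*(-20380/(7 - 50) - 434*1/22360) = -5*(-20380/(-43) - 217/11180) = -5*(-20380*(-1/43) - 217/11180) = -5*(20380/43 - 217/11180) = -5*5298583/11180 = -5298583/2236 ≈ -2369.7)
J - f = -5298583/2236 - 1*(-44756/3) = -5298583/2236 + 44756/3 = 84178667/6708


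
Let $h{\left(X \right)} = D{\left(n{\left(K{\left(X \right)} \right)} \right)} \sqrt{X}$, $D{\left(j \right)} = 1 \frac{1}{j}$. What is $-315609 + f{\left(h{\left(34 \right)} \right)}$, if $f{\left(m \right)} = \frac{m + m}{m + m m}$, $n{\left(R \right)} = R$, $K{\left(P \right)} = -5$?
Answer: $- \frac{2840531}{9} - \frac{10 \sqrt{34}}{9} \approx -3.1562 \cdot 10^{5}$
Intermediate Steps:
$D{\left(j \right)} = \frac{1}{j}$
$h{\left(X \right)} = - \frac{\sqrt{X}}{5}$ ($h{\left(X \right)} = \frac{\sqrt{X}}{-5} = - \frac{\sqrt{X}}{5}$)
$f{\left(m \right)} = \frac{2 m}{m + m^{2}}$
$-315609 + f{\left(h{\left(34 \right)} \right)} = -315609 + \frac{2}{1 - \frac{\sqrt{34}}{5}}$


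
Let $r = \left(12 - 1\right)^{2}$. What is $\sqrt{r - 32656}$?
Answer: $3 i \sqrt{3615} \approx 180.37 i$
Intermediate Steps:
$r = 121$ ($r = 11^{2} = 121$)
$\sqrt{r - 32656} = \sqrt{121 - 32656} = \sqrt{-32535} = 3 i \sqrt{3615}$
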